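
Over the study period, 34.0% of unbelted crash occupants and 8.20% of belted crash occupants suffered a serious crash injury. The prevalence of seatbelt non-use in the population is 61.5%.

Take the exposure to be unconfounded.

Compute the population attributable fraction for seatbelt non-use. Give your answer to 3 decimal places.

p₁ = 0.34, p₀ = 0.082.
Overall risk P(Y=1) = π·p₁ + (1−π)·p₀ = 0.615×0.34 + 0.385×0.082 = 0.24067.
Under exogeneity, PAF = [P(Y=1) − p₀] / P(Y=1).
PAF = (0.24067 − 0.082) / 0.24067 ≈ 0.6593

PAF ≈ 0.659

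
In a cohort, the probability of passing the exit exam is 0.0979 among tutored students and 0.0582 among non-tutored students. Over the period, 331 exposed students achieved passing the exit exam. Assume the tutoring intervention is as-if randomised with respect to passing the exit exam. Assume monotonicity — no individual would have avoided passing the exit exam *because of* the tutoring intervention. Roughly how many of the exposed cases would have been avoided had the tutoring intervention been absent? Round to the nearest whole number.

Let p₁ = 0.0979, p₀ = 0.0582.
PN = (p₁ − p₀)/p₁ = (0.0979 − 0.0582) / 0.0979 ≈ 0.40552.
Attributable cases ≈ PN × (exposed cases) = 0.40552 × 331 ≈ 134.23.

about 134 cases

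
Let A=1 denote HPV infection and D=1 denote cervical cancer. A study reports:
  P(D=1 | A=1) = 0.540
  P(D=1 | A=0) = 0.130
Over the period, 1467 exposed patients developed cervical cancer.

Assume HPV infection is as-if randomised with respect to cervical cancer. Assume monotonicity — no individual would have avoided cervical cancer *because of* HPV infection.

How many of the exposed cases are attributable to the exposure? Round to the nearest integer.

about 1114 cases

Let p₁ = 0.54, p₀ = 0.13.
PN = (p₁ − p₀)/p₁ = (0.54 − 0.13) / 0.54 ≈ 0.75926.
Attributable cases ≈ PN × (exposed cases) = 0.75926 × 1467 ≈ 1113.83.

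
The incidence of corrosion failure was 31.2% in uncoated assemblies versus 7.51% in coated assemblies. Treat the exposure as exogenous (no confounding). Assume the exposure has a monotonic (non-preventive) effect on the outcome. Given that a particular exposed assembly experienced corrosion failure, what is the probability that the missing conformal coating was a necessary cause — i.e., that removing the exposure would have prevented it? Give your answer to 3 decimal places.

PN ≈ 0.759

p₁ = 0.312, p₀ = 0.0751.
Under exogeneity and monotonicity, PN = (p₁ − p₀) / p₁.
PN = (0.312 − 0.0751) / 0.312 = 0.2369 / 0.312 ≈ 0.7593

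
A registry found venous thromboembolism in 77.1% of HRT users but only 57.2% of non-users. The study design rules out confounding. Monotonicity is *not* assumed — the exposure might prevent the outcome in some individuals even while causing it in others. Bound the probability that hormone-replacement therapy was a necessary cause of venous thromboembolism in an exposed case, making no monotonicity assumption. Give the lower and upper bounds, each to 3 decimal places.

0.258 ≤ PN ≤ 0.555

p₁ = 0.771, p₀ = 0.572.
Under exogeneity alone the bounds on PN are max{0,(p₁−p₀)/p₁} ≤ PN ≤ min{1,(1−p₀)/p₁}.
  lower = (p₁ − p₀)/p₁ = 0.199 / 0.771 ≈ 0.2581
  upper = min{1, (1 − p₀)/p₁} = 0.428 / 0.771 ≈ 0.5551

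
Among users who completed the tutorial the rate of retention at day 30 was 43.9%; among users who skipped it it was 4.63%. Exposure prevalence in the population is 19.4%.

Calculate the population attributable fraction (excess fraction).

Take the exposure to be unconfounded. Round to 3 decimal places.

PAF ≈ 0.622

p₁ = 0.439, p₀ = 0.0463.
Overall risk P(Y=1) = π·p₁ + (1−π)·p₀ = 0.194×0.439 + 0.806×0.0463 = 0.12248.
Under exogeneity, PAF = [P(Y=1) − p₀] / P(Y=1).
PAF = (0.12248 − 0.0463) / 0.12248 ≈ 0.6220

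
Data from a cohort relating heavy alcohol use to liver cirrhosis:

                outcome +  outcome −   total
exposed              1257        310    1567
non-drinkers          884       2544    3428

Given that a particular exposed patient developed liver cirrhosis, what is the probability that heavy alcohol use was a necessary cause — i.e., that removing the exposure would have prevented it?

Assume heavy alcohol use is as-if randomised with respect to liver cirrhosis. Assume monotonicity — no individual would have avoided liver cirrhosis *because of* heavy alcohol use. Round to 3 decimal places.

PN ≈ 0.679

p₁ = P(outcome | exposed) = 1257/1567 = 0.80217
p₀ = P(outcome | unexposed) = 884/3428 = 0.25788
Under exogeneity and monotonicity, PN = (p₁ − p₀) / p₁.
PN = (0.80217 − 0.25788) / 0.80217 = 0.54429 / 0.80217 ≈ 0.6785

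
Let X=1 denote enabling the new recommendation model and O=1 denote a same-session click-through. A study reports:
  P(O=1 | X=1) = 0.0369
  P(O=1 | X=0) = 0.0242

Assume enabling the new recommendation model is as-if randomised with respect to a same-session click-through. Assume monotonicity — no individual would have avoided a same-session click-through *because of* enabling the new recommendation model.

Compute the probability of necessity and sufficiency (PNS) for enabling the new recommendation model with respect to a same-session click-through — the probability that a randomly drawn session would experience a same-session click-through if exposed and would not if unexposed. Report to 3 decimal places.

Let p₁ = 0.0369, p₀ = 0.0242.
Under exogeneity and monotonicity, PNS = p₁ − p₀.
PNS = 0.0369 − 0.0242 = 0.0127

PNS ≈ 0.013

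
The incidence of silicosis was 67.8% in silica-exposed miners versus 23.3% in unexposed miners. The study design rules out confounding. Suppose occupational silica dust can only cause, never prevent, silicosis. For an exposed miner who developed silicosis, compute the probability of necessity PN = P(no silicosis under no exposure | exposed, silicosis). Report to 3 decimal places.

p₁ = 0.678, p₀ = 0.233.
Under exogeneity and monotonicity, PN = (p₁ − p₀) / p₁.
PN = (0.678 − 0.233) / 0.678 = 0.445 / 0.678 ≈ 0.6563

PN ≈ 0.656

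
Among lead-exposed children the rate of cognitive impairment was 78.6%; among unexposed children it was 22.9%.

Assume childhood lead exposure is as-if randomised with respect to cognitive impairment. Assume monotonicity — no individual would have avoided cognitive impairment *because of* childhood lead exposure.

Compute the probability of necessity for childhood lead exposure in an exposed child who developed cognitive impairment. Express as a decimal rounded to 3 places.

PN ≈ 0.709

p₁ = 0.786, p₀ = 0.229.
Under exogeneity and monotonicity, PN = (p₁ − p₀) / p₁.
PN = (0.786 − 0.229) / 0.786 = 0.557 / 0.786 ≈ 0.7087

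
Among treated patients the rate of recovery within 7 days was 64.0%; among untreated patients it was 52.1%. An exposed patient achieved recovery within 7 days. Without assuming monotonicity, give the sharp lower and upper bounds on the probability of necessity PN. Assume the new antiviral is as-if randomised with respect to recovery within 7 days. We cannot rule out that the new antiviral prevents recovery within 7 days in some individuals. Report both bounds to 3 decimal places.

p₁ = 0.64, p₀ = 0.521.
Under exogeneity alone the bounds on PN are max{0,(p₁−p₀)/p₁} ≤ PN ≤ min{1,(1−p₀)/p₁}.
  lower = (p₁ − p₀)/p₁ = 0.119 / 0.64 ≈ 0.1859
  upper = min{1, (1 − p₀)/p₁} = 0.479 / 0.64 ≈ 0.7484

0.186 ≤ PN ≤ 0.748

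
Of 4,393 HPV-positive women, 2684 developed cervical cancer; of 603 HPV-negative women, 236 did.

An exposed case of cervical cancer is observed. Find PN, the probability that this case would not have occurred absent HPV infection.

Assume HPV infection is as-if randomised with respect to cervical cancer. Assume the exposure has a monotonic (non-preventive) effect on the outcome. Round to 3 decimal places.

PN ≈ 0.359

p₁ = P(outcome | exposed) = 2684/4393 = 0.61097
p₀ = P(outcome | unexposed) = 236/603 = 0.39138
Under exogeneity and monotonicity, PN = (p₁ − p₀) / p₁.
PN = (0.61097 − 0.39138) / 0.61097 = 0.2196 / 0.61097 ≈ 0.3594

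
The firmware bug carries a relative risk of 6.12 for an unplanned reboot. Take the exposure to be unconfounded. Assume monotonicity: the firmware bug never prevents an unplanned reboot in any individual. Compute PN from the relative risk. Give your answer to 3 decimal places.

PN ≈ 0.837

Under exogeneity and monotonicity, PN = (RR − 1) / RR = 1 − 1/RR.
PN = (6.12 − 1) / 6.12 = 5.12 / 6.12 ≈ 0.8366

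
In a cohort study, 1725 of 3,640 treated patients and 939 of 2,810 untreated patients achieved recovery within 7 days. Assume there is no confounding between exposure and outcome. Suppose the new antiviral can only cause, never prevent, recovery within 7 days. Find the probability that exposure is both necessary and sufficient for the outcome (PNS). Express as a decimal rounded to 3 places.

p₁ = P(outcome | exposed) = 1725/3640 = 0.4739
p₀ = P(outcome | unexposed) = 939/2810 = 0.33416
Under exogeneity and monotonicity, PNS = p₁ − p₀.
PNS = 0.4739 − 0.33416 = 0.13974

PNS ≈ 0.140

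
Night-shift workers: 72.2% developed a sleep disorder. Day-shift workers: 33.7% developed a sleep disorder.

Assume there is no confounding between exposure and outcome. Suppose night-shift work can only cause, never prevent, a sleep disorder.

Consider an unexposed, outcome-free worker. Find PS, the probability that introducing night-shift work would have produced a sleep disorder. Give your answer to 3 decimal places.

p₁ = 0.722, p₀ = 0.337.
Under exogeneity and monotonicity, PS = (p₁ − p₀) / (1 − p₀).
PS = (0.722 − 0.337) / (1 − 0.337) = 0.385 / 0.663 ≈ 0.5807

PS ≈ 0.581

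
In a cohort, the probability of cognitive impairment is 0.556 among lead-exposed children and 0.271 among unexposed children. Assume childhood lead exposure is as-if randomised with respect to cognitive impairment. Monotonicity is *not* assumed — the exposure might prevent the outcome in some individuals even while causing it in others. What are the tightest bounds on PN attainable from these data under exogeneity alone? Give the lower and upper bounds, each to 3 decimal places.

Let p₁ = 0.556, p₀ = 0.271.
Under exogeneity alone the bounds on PN are max{0,(p₁−p₀)/p₁} ≤ PN ≤ min{1,(1−p₀)/p₁}.
  lower = (p₁ − p₀)/p₁ = 0.285 / 0.556 ≈ 0.5126
  upper = min{1, (1 − p₀)/p₁} = 0.729 / 0.556 ≈ 1.3112 → capped at 1

0.513 ≤ PN ≤ 1.000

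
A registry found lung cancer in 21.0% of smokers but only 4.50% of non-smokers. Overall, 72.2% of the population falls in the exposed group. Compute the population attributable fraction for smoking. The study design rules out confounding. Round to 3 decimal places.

PAF ≈ 0.726

p₁ = 0.21, p₀ = 0.045.
Overall risk P(Y=1) = π·p₁ + (1−π)·p₀ = 0.722×0.21 + 0.278×0.045 = 0.16413.
Under exogeneity, PAF = [P(Y=1) − p₀] / P(Y=1).
PAF = (0.16413 − 0.045) / 0.16413 ≈ 0.7258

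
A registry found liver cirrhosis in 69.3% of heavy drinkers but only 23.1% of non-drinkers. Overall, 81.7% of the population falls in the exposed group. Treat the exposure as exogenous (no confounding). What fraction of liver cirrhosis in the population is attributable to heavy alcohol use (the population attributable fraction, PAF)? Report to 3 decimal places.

p₁ = 0.693, p₀ = 0.231.
Overall risk P(Y=1) = π·p₁ + (1−π)·p₀ = 0.817×0.693 + 0.183×0.231 = 0.60845.
Under exogeneity, PAF = [P(Y=1) − p₀] / P(Y=1).
PAF = (0.60845 − 0.231) / 0.60845 ≈ 0.6203

PAF ≈ 0.620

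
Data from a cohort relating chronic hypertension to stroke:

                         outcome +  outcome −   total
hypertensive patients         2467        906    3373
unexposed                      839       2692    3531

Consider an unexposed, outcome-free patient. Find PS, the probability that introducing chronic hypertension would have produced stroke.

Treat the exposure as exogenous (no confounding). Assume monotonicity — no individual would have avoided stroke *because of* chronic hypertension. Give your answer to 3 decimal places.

p₁ = P(outcome | exposed) = 2467/3373 = 0.7314
p₀ = P(outcome | unexposed) = 839/3531 = 0.23761
Under exogeneity and monotonicity, PS = (p₁ − p₀) / (1 − p₀).
PS = (0.7314 − 0.23761) / (1 − 0.23761) = 0.49379 / 0.76239 ≈ 0.6477

PS ≈ 0.648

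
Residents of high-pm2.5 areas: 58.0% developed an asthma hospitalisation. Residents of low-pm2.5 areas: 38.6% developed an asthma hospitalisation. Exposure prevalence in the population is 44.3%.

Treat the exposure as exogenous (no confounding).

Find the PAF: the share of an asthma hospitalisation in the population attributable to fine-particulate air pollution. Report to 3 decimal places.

p₁ = 0.58, p₀ = 0.386.
Overall risk P(Y=1) = π·p₁ + (1−π)·p₀ = 0.443×0.58 + 0.557×0.386 = 0.47194.
Under exogeneity, PAF = [P(Y=1) − p₀] / P(Y=1).
PAF = (0.47194 − 0.386) / 0.47194 ≈ 0.1821

PAF ≈ 0.182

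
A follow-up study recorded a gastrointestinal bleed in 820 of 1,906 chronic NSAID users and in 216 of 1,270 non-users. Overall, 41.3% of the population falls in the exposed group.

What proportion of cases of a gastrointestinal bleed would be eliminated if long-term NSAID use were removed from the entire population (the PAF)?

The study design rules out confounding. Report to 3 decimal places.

p₁ = P(outcome | exposed) = 820/1906 = 0.43022
p₀ = P(outcome | unexposed) = 216/1270 = 0.17008
Overall risk P(Y=1) = π·p₁ + (1−π)·p₀ = 0.413×0.43022 + 0.587×0.17008 = 0.27752.
Under exogeneity, PAF = [P(Y=1) − p₀] / P(Y=1).
PAF = (0.27752 − 0.17008) / 0.27752 ≈ 0.3871

PAF ≈ 0.387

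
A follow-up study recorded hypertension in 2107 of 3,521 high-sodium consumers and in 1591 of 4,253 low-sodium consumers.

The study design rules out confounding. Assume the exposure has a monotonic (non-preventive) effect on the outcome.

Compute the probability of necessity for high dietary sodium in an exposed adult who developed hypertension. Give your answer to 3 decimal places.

PN ≈ 0.375

p₁ = P(outcome | exposed) = 2107/3521 = 0.59841
p₀ = P(outcome | unexposed) = 1591/4253 = 0.37409
Under exogeneity and monotonicity, PN = (p₁ − p₀) / p₁.
PN = (0.59841 − 0.37409) / 0.59841 = 0.22432 / 0.59841 ≈ 0.3749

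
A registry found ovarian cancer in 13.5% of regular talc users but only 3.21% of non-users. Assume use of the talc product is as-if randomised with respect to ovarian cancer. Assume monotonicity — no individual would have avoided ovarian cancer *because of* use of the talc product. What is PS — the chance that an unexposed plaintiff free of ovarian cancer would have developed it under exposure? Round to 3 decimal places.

PS ≈ 0.106

p₁ = 0.135, p₀ = 0.0321.
Under exogeneity and monotonicity, PS = (p₁ − p₀) / (1 − p₀).
PS = (0.135 − 0.0321) / (1 − 0.0321) = 0.1029 / 0.9679 ≈ 0.1063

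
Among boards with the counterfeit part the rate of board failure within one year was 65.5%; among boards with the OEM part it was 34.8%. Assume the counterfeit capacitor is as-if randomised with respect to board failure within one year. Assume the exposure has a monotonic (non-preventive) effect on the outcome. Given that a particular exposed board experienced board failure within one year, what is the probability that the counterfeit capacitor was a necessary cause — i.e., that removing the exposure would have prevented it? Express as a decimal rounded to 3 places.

PN ≈ 0.469

p₁ = 0.655, p₀ = 0.348.
Under exogeneity and monotonicity, PN = (p₁ − p₀) / p₁.
PN = (0.655 − 0.348) / 0.655 = 0.307 / 0.655 ≈ 0.4687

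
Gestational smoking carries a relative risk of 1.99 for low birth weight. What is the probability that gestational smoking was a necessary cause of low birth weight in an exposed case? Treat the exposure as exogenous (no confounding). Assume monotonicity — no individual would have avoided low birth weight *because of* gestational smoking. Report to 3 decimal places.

PN ≈ 0.497

Under exogeneity and monotonicity, PN = (RR − 1) / RR = 1 − 1/RR.
PN = (1.99 − 1) / 1.99 = 0.99 / 1.99 ≈ 0.4975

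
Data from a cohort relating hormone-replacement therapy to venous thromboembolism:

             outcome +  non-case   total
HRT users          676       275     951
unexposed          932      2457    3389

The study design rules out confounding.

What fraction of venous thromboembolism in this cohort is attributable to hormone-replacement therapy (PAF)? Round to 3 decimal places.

PAF ≈ 0.258

p₁ = P(outcome | exposed) = 676/951 = 0.71083
p₀ = P(outcome | unexposed) = 932/3389 = 0.27501
Exposure prevalence π = 951/4340 = 0.21912; overall risk P(Y=1) = 0.37051.
Under exogeneity, PAF = [P(Y=1) − p₀]/P(Y=1).
PAF = (0.37051 − 0.27501) / 0.37051 ≈ 0.2578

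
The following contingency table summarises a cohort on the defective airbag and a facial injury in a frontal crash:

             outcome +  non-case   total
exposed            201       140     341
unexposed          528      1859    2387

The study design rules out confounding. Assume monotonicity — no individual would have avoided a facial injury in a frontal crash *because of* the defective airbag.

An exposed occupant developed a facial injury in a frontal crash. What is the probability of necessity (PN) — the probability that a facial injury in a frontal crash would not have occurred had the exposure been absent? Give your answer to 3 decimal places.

p₁ = P(outcome | exposed) = 201/341 = 0.58944
p₀ = P(outcome | unexposed) = 528/2387 = 0.2212
Under exogeneity and monotonicity, PN = (p₁ − p₀)/p₁.
PN = (0.58944 − 0.2212) / 0.58944 ≈ 0.6247

PN ≈ 0.625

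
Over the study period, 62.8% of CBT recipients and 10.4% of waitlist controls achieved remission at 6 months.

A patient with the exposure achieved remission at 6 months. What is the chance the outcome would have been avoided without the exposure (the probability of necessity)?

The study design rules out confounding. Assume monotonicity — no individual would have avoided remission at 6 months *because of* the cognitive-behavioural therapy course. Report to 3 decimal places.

p₁ = 0.628, p₀ = 0.104.
Under exogeneity and monotonicity, PN = (p₁ − p₀) / p₁.
PN = (0.628 − 0.104) / 0.628 = 0.524 / 0.628 ≈ 0.8344

PN ≈ 0.834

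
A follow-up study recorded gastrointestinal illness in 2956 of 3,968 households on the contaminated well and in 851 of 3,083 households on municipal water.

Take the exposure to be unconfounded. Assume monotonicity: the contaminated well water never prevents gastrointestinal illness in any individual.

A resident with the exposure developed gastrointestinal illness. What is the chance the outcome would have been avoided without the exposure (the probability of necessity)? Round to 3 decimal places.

PN ≈ 0.629

p₁ = P(outcome | exposed) = 2956/3968 = 0.74496
p₀ = P(outcome | unexposed) = 851/3083 = 0.27603
Under exogeneity and monotonicity, PN = (p₁ − p₀) / p₁.
PN = (0.74496 − 0.27603) / 0.74496 = 0.46893 / 0.74496 ≈ 0.6295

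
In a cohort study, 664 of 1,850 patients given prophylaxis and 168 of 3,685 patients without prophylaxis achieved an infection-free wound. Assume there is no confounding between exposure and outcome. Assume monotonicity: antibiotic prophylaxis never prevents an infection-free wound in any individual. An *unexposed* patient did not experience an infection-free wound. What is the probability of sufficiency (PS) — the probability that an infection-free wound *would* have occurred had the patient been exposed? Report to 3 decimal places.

PS ≈ 0.328

p₁ = P(outcome | exposed) = 664/1850 = 0.35892
p₀ = P(outcome | unexposed) = 168/3685 = 0.04559
Under exogeneity and monotonicity, PS = (p₁ − p₀) / (1 − p₀).
PS = (0.35892 − 0.04559) / (1 − 0.04559) = 0.31333 / 0.95441 ≈ 0.3283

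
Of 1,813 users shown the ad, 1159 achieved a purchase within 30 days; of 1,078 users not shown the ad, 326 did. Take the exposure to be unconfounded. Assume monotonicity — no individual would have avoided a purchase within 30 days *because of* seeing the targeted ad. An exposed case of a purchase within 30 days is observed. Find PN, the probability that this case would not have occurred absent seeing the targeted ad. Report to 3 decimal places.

p₁ = P(outcome | exposed) = 1159/1813 = 0.63927
p₀ = P(outcome | unexposed) = 326/1078 = 0.30241
Under exogeneity and monotonicity, PN = (p₁ − p₀) / p₁.
PN = (0.63927 − 0.30241) / 0.63927 = 0.33686 / 0.63927 ≈ 0.5269

PN ≈ 0.527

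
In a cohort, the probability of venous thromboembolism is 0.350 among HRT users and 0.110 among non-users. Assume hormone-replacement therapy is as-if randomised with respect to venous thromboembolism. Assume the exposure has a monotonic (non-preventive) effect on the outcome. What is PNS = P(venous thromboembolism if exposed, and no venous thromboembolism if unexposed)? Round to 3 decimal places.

PNS ≈ 0.240

Let p₁ = 0.35, p₀ = 0.11.
Under exogeneity and monotonicity, PNS = p₁ − p₀.
PNS = 0.35 − 0.11 = 0.24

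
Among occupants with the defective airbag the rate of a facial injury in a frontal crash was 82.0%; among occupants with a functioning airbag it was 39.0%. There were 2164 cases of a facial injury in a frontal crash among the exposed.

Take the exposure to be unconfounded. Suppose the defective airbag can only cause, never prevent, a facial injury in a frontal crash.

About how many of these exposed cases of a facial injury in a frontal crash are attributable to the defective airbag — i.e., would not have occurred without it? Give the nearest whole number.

about 1135 cases

p₁ = 0.82, p₀ = 0.39.
PN = (p₁ − p₀)/p₁ = (0.82 − 0.39) / 0.82 ≈ 0.52439.
Attributable cases ≈ PN × (exposed cases) = 0.52439 × 2164 ≈ 1134.78.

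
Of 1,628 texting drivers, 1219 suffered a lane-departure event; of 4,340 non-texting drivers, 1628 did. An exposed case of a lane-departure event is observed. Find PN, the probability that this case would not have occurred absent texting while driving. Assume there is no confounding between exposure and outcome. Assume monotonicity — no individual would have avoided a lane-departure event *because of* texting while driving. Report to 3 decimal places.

PN ≈ 0.499

p₁ = P(outcome | exposed) = 1219/1628 = 0.74877
p₀ = P(outcome | unexposed) = 1628/4340 = 0.37512
Under exogeneity and monotonicity, PN = (p₁ − p₀) / p₁.
PN = (0.74877 − 0.37512) / 0.74877 = 0.37366 / 0.74877 ≈ 0.4990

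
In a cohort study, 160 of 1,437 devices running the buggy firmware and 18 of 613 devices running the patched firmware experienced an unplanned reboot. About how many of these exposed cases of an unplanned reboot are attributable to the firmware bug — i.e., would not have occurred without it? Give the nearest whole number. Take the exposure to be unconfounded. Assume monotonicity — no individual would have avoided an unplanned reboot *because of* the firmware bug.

p₁ = P(outcome | exposed) = 160/1437 = 0.11134
p₀ = P(outcome | unexposed) = 18/613 = 0.029364
PN = (p₁ − p₀)/p₁ = (0.11134 − 0.029364) / 0.11134 ≈ 0.73628.
Attributable cases ≈ PN × (exposed cases) = 0.73628 × 160 ≈ 117.80.

about 118 cases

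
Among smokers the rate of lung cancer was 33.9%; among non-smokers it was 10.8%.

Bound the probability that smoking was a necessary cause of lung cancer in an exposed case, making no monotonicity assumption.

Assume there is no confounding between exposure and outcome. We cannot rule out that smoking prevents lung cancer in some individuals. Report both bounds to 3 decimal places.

p₁ = 0.339, p₀ = 0.108.
Under exogeneity alone the bounds on PN are max{0,(p₁−p₀)/p₁} ≤ PN ≤ min{1,(1−p₀)/p₁}.
  lower = (p₁ − p₀)/p₁ = 0.231 / 0.339 ≈ 0.6814
  upper = min{1, (1 − p₀)/p₁} = 0.892 / 0.339 ≈ 2.6313 → capped at 1

0.681 ≤ PN ≤ 1.000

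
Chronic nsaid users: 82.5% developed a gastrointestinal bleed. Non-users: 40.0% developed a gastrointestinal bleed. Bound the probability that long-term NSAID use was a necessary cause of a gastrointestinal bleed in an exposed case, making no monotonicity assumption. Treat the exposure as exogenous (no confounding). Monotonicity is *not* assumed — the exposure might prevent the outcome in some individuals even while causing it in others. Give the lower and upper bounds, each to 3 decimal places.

0.515 ≤ PN ≤ 0.727

p₁ = 0.825, p₀ = 0.4.
Under exogeneity alone the bounds on PN are max{0,(p₁−p₀)/p₁} ≤ PN ≤ min{1,(1−p₀)/p₁}.
  lower = (p₁ − p₀)/p₁ = 0.425 / 0.825 ≈ 0.5152
  upper = min{1, (1 − p₀)/p₁} = 0.6 / 0.825 ≈ 0.7273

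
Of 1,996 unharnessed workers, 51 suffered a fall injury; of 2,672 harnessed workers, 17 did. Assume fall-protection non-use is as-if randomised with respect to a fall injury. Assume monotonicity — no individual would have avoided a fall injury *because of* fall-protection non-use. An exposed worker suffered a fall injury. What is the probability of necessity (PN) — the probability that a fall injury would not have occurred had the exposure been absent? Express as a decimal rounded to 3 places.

PN ≈ 0.751

p₁ = P(outcome | exposed) = 51/1996 = 0.025551
p₀ = P(outcome | unexposed) = 17/2672 = 0.0063623
Under exogeneity and monotonicity, PN = (p₁ − p₀) / p₁.
PN = (0.025551 − 0.0063623) / 0.025551 = 0.019189 / 0.025551 ≈ 0.7510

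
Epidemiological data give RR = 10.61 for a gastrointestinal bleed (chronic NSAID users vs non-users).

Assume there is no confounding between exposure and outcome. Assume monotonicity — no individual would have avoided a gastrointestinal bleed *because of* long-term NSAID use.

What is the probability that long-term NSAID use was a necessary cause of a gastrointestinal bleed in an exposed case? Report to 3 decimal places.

PN ≈ 0.906

Under exogeneity and monotonicity, PN = (RR − 1) / RR = 1 − 1/RR.
PN = (10.61 − 1) / 10.61 = 9.61 / 10.61 ≈ 0.9057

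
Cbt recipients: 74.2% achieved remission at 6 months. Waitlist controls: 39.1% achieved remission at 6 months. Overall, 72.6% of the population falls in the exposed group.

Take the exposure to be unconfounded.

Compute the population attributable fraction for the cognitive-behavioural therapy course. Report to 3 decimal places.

p₁ = 0.742, p₀ = 0.391.
Overall risk P(Y=1) = π·p₁ + (1−π)·p₀ = 0.726×0.742 + 0.274×0.391 = 0.64583.
Under exogeneity, PAF = [P(Y=1) − p₀] / P(Y=1).
PAF = (0.64583 − 0.391) / 0.64583 ≈ 0.3946

PAF ≈ 0.395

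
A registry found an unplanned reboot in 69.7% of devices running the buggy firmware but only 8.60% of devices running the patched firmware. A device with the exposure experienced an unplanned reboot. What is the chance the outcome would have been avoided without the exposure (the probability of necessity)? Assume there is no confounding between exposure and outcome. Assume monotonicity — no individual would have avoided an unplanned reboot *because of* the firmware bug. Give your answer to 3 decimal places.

PN ≈ 0.877

p₁ = 0.697, p₀ = 0.086.
Under exogeneity and monotonicity, PN = (p₁ − p₀) / p₁.
PN = (0.697 − 0.086) / 0.697 = 0.611 / 0.697 ≈ 0.8766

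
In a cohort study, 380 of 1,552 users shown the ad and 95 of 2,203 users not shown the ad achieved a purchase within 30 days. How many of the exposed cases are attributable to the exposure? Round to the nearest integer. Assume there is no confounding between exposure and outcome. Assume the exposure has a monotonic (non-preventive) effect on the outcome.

about 313 cases

p₁ = P(outcome | exposed) = 380/1552 = 0.24485
p₀ = P(outcome | unexposed) = 95/2203 = 0.043123
PN = (p₁ − p₀)/p₁ = (0.24485 − 0.043123) / 0.24485 ≈ 0.82388.
Attributable cases ≈ PN × (exposed cases) = 0.82388 × 380 ≈ 313.07.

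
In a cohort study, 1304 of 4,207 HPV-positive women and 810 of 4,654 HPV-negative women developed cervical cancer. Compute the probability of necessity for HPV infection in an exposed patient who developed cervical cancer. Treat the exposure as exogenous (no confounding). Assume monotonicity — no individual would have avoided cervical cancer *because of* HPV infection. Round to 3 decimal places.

PN ≈ 0.438

p₁ = P(outcome | exposed) = 1304/4207 = 0.30996
p₀ = P(outcome | unexposed) = 810/4654 = 0.17404
Under exogeneity and monotonicity, PN = (p₁ − p₀) / p₁.
PN = (0.30996 − 0.17404) / 0.30996 = 0.13592 / 0.30996 ≈ 0.4385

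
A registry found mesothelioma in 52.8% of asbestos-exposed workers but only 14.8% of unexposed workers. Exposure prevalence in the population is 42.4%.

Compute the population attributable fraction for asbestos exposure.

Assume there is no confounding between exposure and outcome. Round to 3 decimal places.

p₁ = 0.528, p₀ = 0.148.
Overall risk P(Y=1) = π·p₁ + (1−π)·p₀ = 0.424×0.528 + 0.576×0.148 = 0.30912.
Under exogeneity, PAF = [P(Y=1) − p₀] / P(Y=1).
PAF = (0.30912 − 0.148) / 0.30912 ≈ 0.5212

PAF ≈ 0.521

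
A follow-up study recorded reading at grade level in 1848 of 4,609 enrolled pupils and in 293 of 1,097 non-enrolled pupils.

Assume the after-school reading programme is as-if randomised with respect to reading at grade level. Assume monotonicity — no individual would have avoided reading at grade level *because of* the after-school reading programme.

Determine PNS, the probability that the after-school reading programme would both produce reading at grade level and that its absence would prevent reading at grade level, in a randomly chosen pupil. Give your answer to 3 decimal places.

p₁ = P(outcome | exposed) = 1848/4609 = 0.40095
p₀ = P(outcome | unexposed) = 293/1097 = 0.26709
Under exogeneity and monotonicity, PNS = p₁ − p₀.
PNS = 0.40095 − 0.26709 = 0.13386

PNS ≈ 0.134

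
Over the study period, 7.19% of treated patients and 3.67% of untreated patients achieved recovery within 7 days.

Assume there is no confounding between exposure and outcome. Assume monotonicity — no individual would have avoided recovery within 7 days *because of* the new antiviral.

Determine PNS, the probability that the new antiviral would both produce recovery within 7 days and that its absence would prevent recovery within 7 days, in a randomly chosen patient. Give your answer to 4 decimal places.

PNS ≈ 0.0352

p₁ = 0.0719, p₀ = 0.0367.
Under exogeneity and monotonicity, PNS = p₁ − p₀.
PNS = 0.0719 − 0.0367 = 0.0352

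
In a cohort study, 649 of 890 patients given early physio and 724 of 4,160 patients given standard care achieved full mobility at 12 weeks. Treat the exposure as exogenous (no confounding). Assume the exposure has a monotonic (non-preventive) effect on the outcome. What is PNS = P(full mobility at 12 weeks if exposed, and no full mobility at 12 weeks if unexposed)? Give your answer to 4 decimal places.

PNS ≈ 0.5552

p₁ = P(outcome | exposed) = 649/890 = 0.72921
p₀ = P(outcome | unexposed) = 724/4160 = 0.17404
Under exogeneity and monotonicity, PNS = p₁ − p₀.
PNS = 0.72921 − 0.17404 = 0.55518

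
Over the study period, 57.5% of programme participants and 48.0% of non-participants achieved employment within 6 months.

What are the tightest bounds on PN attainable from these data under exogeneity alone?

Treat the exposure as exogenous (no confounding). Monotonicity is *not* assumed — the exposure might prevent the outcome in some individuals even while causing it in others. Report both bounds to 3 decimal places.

0.165 ≤ PN ≤ 0.904

p₁ = 0.575, p₀ = 0.48.
Under exogeneity alone the bounds on PN are max{0,(p₁−p₀)/p₁} ≤ PN ≤ min{1,(1−p₀)/p₁}.
  lower = (p₁ − p₀)/p₁ = 0.095 / 0.575 ≈ 0.1652
  upper = min{1, (1 − p₀)/p₁} = 0.52 / 0.575 ≈ 0.9043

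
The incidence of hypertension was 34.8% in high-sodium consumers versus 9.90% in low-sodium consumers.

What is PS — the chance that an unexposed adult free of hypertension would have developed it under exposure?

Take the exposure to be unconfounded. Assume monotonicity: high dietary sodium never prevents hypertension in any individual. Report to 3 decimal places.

p₁ = 0.348, p₀ = 0.099.
Under exogeneity and monotonicity, PS = (p₁ − p₀) / (1 − p₀).
PS = (0.348 − 0.099) / (1 − 0.099) = 0.249 / 0.901 ≈ 0.2764

PS ≈ 0.276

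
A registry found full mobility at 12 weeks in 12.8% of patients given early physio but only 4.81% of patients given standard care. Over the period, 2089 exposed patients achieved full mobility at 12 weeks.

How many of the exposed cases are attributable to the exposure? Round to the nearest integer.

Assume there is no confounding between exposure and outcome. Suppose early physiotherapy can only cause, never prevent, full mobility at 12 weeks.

about 1304 cases

p₁ = 0.128, p₀ = 0.0481.
PN = (p₁ − p₀)/p₁ = (0.128 − 0.0481) / 0.128 ≈ 0.62422.
Attributable cases ≈ PN × (exposed cases) = 0.62422 × 2089 ≈ 1303.99.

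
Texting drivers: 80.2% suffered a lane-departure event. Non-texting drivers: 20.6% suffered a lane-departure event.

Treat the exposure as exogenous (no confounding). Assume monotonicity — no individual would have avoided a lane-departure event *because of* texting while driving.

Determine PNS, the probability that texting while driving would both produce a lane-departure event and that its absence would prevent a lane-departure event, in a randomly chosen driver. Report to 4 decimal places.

p₁ = 0.802, p₀ = 0.206.
Under exogeneity and monotonicity, PNS = p₁ − p₀.
PNS = 0.802 − 0.206 = 0.596

PNS ≈ 0.5960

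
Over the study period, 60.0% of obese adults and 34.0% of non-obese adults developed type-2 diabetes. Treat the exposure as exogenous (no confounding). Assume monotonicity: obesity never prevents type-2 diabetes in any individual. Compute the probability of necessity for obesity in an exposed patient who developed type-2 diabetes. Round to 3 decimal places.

p₁ = 0.6, p₀ = 0.34.
Under exogeneity and monotonicity, PN = (p₁ − p₀) / p₁.
PN = (0.6 − 0.34) / 0.6 = 0.26 / 0.6 ≈ 0.4333

PN ≈ 0.433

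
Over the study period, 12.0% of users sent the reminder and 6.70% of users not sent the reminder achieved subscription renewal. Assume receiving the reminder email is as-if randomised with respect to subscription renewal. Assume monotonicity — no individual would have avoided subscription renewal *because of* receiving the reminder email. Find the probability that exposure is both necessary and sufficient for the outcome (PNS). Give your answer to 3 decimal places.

p₁ = 0.12, p₀ = 0.067.
Under exogeneity and monotonicity, PNS = p₁ − p₀.
PNS = 0.12 − 0.067 = 0.053

PNS ≈ 0.053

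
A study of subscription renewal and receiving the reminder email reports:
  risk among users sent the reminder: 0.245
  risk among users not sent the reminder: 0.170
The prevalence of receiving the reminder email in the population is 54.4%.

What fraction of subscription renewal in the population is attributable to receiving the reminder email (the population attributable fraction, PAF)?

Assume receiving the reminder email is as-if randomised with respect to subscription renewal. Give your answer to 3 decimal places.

PAF ≈ 0.194

Let p₁ = 0.245, p₀ = 0.17.
Overall risk P(Y=1) = π·p₁ + (1−π)·p₀ = 0.544×0.245 + 0.456×0.17 = 0.2108.
Under exogeneity, PAF = [P(Y=1) − p₀] / P(Y=1).
PAF = (0.2108 − 0.17) / 0.2108 ≈ 0.1935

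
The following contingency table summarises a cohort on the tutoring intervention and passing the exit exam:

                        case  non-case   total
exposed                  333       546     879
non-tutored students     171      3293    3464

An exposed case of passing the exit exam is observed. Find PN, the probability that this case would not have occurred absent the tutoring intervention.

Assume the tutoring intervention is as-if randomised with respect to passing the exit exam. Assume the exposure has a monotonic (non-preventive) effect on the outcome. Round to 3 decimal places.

PN ≈ 0.870

p₁ = P(outcome | exposed) = 333/879 = 0.37884
p₀ = P(outcome | unexposed) = 171/3464 = 0.049365
Under exogeneity and monotonicity, PN = (p₁ − p₀) / p₁.
PN = (0.37884 − 0.049365) / 0.37884 = 0.32947 / 0.37884 ≈ 0.8697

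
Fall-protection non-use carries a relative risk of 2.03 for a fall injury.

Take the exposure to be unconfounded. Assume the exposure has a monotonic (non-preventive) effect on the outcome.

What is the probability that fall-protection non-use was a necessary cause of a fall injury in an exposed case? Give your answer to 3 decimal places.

Under exogeneity and monotonicity, PN = (RR − 1) / RR = 1 − 1/RR.
PN = (2.03 − 1) / 2.03 = 1.03 / 2.03 ≈ 0.5074

PN ≈ 0.507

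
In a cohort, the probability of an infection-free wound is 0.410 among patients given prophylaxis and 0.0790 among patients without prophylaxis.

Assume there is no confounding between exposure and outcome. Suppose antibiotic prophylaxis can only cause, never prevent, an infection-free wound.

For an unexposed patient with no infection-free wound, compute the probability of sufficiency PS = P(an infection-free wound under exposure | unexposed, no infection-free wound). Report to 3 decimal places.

PS ≈ 0.359

Let p₁ = 0.41, p₀ = 0.079.
Under exogeneity and monotonicity, PS = (p₁ − p₀) / (1 − p₀).
PS = (0.41 − 0.079) / (1 − 0.079) = 0.331 / 0.921 ≈ 0.3594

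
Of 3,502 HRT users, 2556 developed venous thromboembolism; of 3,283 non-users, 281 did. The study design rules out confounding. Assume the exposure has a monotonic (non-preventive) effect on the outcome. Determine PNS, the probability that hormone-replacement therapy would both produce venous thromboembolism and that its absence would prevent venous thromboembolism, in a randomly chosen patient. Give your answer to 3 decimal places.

PNS ≈ 0.644

p₁ = P(outcome | exposed) = 2556/3502 = 0.72987
p₀ = P(outcome | unexposed) = 281/3283 = 0.085592
Under exogeneity and monotonicity, PNS = p₁ − p₀.
PNS = 0.72987 − 0.085592 = 0.64428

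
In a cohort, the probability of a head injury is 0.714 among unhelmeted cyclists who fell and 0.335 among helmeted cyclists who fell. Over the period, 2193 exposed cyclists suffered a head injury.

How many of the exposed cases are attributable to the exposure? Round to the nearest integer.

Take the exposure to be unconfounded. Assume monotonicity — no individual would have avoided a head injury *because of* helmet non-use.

Let p₁ = 0.714, p₀ = 0.335.
PN = (p₁ − p₀)/p₁ = (0.714 − 0.335) / 0.714 ≈ 0.53081.
Attributable cases ≈ PN × (exposed cases) = 0.53081 × 2193 ≈ 1164.07.

about 1164 cases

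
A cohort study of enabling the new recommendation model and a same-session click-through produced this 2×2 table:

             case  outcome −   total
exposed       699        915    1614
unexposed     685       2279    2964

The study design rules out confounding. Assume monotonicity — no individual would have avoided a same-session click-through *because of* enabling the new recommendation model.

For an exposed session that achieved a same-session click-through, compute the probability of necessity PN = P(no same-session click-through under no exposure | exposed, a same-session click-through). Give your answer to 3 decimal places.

PN ≈ 0.466

p₁ = P(outcome | exposed) = 699/1614 = 0.43309
p₀ = P(outcome | unexposed) = 685/2964 = 0.23111
Under exogeneity and monotonicity, PN = (p₁ − p₀)/p₁.
PN = (0.43309 − 0.23111) / 0.43309 ≈ 0.4664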